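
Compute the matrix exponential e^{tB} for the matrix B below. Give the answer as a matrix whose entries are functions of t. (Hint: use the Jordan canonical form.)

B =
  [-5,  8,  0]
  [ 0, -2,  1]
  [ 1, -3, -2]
e^{tB} =
  [2*t^2*exp(-3*t) - 2*t*exp(-3*t) + exp(-3*t), -4*t^2*exp(-3*t) + 8*t*exp(-3*t), 4*t^2*exp(-3*t)]
  [t^2*exp(-3*t)/2, -t^2*exp(-3*t) + t*exp(-3*t) + exp(-3*t), t^2*exp(-3*t) + t*exp(-3*t)]
  [-t^2*exp(-3*t)/2 + t*exp(-3*t), t^2*exp(-3*t) - 3*t*exp(-3*t), -t^2*exp(-3*t) + t*exp(-3*t) + exp(-3*t)]

Strategy: write B = P · J · P⁻¹ where J is a Jordan canonical form, so e^{tB} = P · e^{tJ} · P⁻¹, and e^{tJ} can be computed block-by-block.

B has Jordan form
J =
  [-3,  1,  0]
  [ 0, -3,  1]
  [ 0,  0, -3]
(up to reordering of blocks).

Per-block formulas:
  For a 3×3 Jordan block J_3(-3): exp(t · J_3(-3)) = e^(-3t)·(I + t·N + (t^2/2)·N^2), where N is the 3×3 nilpotent shift.

After assembling e^{tJ} and conjugating by P, we get:

e^{tB} =
  [2*t^2*exp(-3*t) - 2*t*exp(-3*t) + exp(-3*t), -4*t^2*exp(-3*t) + 8*t*exp(-3*t), 4*t^2*exp(-3*t)]
  [t^2*exp(-3*t)/2, -t^2*exp(-3*t) + t*exp(-3*t) + exp(-3*t), t^2*exp(-3*t) + t*exp(-3*t)]
  [-t^2*exp(-3*t)/2 + t*exp(-3*t), t^2*exp(-3*t) - 3*t*exp(-3*t), -t^2*exp(-3*t) + t*exp(-3*t) + exp(-3*t)]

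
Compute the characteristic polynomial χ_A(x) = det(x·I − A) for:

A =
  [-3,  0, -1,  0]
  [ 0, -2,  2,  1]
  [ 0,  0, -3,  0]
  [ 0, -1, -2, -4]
x^4 + 12*x^3 + 54*x^2 + 108*x + 81

Expanding det(x·I − A) (e.g. by cofactor expansion or by noting that A is similar to its Jordan form J, which has the same characteristic polynomial as A) gives
  χ_A(x) = x^4 + 12*x^3 + 54*x^2 + 108*x + 81
which factors as (x + 3)^4. The eigenvalues (with algebraic multiplicities) are λ = -3 with multiplicity 4.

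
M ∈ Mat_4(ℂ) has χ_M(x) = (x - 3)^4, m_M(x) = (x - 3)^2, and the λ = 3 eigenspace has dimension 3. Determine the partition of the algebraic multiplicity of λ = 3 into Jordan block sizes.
Block sizes for λ = 3: [2, 1, 1]

Step 1 — from the characteristic polynomial, algebraic multiplicity of λ = 3 is 4. From dim ker(M − (3)·I) = 3, there are exactly 3 Jordan blocks for λ = 3.
Step 2 — from the minimal polynomial, the factor (x − 3)^2 tells us the largest block for λ = 3 has size 2.
Step 3 — with total size 4, 3 blocks, and largest block 2, the block sizes (in nonincreasing order) are [2, 1, 1].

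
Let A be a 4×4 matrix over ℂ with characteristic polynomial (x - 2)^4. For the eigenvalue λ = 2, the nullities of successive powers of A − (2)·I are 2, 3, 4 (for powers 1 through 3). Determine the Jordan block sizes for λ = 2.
Block sizes for λ = 2: [3, 1]

From the dimensions of kernels of powers, the number of Jordan blocks of size at least j is d_j − d_{j−1} where d_j = dim ker(N^j) (with d_0 = 0). Computing the differences gives [2, 1, 1].
The number of blocks of size exactly k is (#blocks of size ≥ k) − (#blocks of size ≥ k + 1), so the partition is: 1 block(s) of size 1, 1 block(s) of size 3.
In nonincreasing order the block sizes are [3, 1].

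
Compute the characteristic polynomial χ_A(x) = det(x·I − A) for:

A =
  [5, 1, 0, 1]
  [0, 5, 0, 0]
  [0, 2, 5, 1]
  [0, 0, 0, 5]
x^4 - 20*x^3 + 150*x^2 - 500*x + 625

Expanding det(x·I − A) (e.g. by cofactor expansion or by noting that A is similar to its Jordan form J, which has the same characteristic polynomial as A) gives
  χ_A(x) = x^4 - 20*x^3 + 150*x^2 - 500*x + 625
which factors as (x - 5)^4. The eigenvalues (with algebraic multiplicities) are λ = 5 with multiplicity 4.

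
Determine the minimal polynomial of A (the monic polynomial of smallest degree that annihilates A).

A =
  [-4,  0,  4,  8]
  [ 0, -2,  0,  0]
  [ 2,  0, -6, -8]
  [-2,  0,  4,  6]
x^2 + 2*x

The characteristic polynomial is χ_A(x) = x*(x + 2)^3, so the eigenvalues are known. The minimal polynomial is
  m_A(x) = Π_λ (x − λ)^{k_λ}
where k_λ is the size of the *largest* Jordan block for λ (equivalently, the smallest k with (A − λI)^k v = 0 for every generalised eigenvector v of λ).

  λ = -2: largest Jordan block has size 1, contributing (x + 2)
  λ = 0: largest Jordan block has size 1, contributing (x − 0)

So m_A(x) = x*(x + 2) = x^2 + 2*x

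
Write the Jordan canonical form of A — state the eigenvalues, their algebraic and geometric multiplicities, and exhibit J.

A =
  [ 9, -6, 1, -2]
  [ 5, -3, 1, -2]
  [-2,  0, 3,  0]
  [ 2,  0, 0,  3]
J_3(3) ⊕ J_1(3)

The characteristic polynomial is
  det(x·I − A) = x^4 - 12*x^3 + 54*x^2 - 108*x + 81 = (x - 3)^4

Eigenvalues and multiplicities (the geometric multiplicity of λ is n − rank(A − λI), which equals the number of Jordan blocks for λ):
  λ = 3: algebraic multiplicity = 4, geometric multiplicity = 2

Determining the block sizes for each eigenvalue:
  λ = 3: with am = 4 and gm = 2, the partition is not yet determined (e.g. several partitions of 4 into 2 parts exist). Let N = A − (3)·I. Computing rank(N^1) = 2, rank(N^2) = 1, rank(N^3) = 0; the number of blocks of size ≥ j is rank(N^{j−1}) − rank(N^j), giving [2, 1, 1]. So we have 1 block(s) of size 3, 1 block(s) of size 1 → block sizes [3, 1]

Assembling the blocks gives a Jordan form
J =
  [3, 1, 0, 0]
  [0, 3, 1, 0]
  [0, 0, 3, 0]
  [0, 0, 0, 3]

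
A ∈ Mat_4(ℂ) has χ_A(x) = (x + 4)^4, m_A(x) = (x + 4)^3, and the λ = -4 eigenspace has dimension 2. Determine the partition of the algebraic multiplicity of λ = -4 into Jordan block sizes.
Block sizes for λ = -4: [3, 1]

Step 1 — from the characteristic polynomial, algebraic multiplicity of λ = -4 is 4. From dim ker(A − (-4)·I) = 2, there are exactly 2 Jordan blocks for λ = -4.
Step 2 — from the minimal polynomial, the factor (x + 4)^3 tells us the largest block for λ = -4 has size 3.
Step 3 — with total size 4, 2 blocks, and largest block 3, the block sizes (in nonincreasing order) are [3, 1].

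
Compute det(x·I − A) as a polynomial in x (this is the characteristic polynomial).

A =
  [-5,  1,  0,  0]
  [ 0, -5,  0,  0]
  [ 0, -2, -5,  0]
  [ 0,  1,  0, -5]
x^4 + 20*x^3 + 150*x^2 + 500*x + 625

Expanding det(x·I − A) (e.g. by cofactor expansion or by noting that A is similar to its Jordan form J, which has the same characteristic polynomial as A) gives
  χ_A(x) = x^4 + 20*x^3 + 150*x^2 + 500*x + 625
which factors as (x + 5)^4. The eigenvalues (with algebraic multiplicities) are λ = -5 with multiplicity 4.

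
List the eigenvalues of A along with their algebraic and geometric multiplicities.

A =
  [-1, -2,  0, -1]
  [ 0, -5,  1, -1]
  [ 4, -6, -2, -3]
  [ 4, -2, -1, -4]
λ = -3: alg = 4, geom = 2

Step 1 — factor the characteristic polynomial to read off the algebraic multiplicities:
  χ_A(x) = (x + 3)^4

Step 2 — compute geometric multiplicities via the rank-nullity identity g(λ) = n − rank(A − λI):
  rank(A − (-3)·I) = 2, so dim ker(A − (-3)·I) = n − 2 = 2

Summary:
  λ = -3: algebraic multiplicity = 4, geometric multiplicity = 2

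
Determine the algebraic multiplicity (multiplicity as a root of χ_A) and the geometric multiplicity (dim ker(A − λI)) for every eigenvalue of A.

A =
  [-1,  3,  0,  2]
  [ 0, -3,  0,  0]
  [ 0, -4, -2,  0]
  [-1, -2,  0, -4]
λ = -3: alg = 2, geom = 1; λ = -2: alg = 2, geom = 2

Step 1 — factor the characteristic polynomial to read off the algebraic multiplicities:
  χ_A(x) = (x + 2)^2*(x + 3)^2

Step 2 — compute geometric multiplicities via the rank-nullity identity g(λ) = n − rank(A − λI):
  rank(A − (-3)·I) = 3, so dim ker(A − (-3)·I) = n − 3 = 1
  rank(A − (-2)·I) = 2, so dim ker(A − (-2)·I) = n − 2 = 2

Summary:
  λ = -3: algebraic multiplicity = 2, geometric multiplicity = 1
  λ = -2: algebraic multiplicity = 2, geometric multiplicity = 2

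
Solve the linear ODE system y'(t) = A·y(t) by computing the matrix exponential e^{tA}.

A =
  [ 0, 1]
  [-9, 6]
e^{tA} =
  [-3*t*exp(3*t) + exp(3*t), t*exp(3*t)]
  [-9*t*exp(3*t), 3*t*exp(3*t) + exp(3*t)]

Strategy: write A = P · J · P⁻¹ where J is a Jordan canonical form, so e^{tA} = P · e^{tJ} · P⁻¹, and e^{tJ} can be computed block-by-block.

A has Jordan form
J =
  [3, 1]
  [0, 3]
(up to reordering of blocks).

Per-block formulas:
  For a 2×2 Jordan block J_2(3): exp(t · J_2(3)) = e^(3t)·(I + t·N), where N is the 2×2 nilpotent shift.

After assembling e^{tJ} and conjugating by P, we get:

e^{tA} =
  [-3*t*exp(3*t) + exp(3*t), t*exp(3*t)]
  [-9*t*exp(3*t), 3*t*exp(3*t) + exp(3*t)]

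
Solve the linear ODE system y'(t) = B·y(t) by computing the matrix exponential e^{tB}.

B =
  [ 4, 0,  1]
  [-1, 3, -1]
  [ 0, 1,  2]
e^{tB} =
  [t^2*exp(3*t)/2 + t*exp(3*t) + exp(3*t), t^2*exp(3*t)/2, t*exp(3*t)]
  [-t^2*exp(3*t)/2 - t*exp(3*t), -t^2*exp(3*t)/2 + exp(3*t), -t*exp(3*t)]
  [-t^2*exp(3*t)/2, -t^2*exp(3*t)/2 + t*exp(3*t), -t*exp(3*t) + exp(3*t)]

Strategy: write B = P · J · P⁻¹ where J is a Jordan canonical form, so e^{tB} = P · e^{tJ} · P⁻¹, and e^{tJ} can be computed block-by-block.

B has Jordan form
J =
  [3, 1, 0]
  [0, 3, 1]
  [0, 0, 3]
(up to reordering of blocks).

Per-block formulas:
  For a 3×3 Jordan block J_3(3): exp(t · J_3(3)) = e^(3t)·(I + t·N + (t^2/2)·N^2), where N is the 3×3 nilpotent shift.

After assembling e^{tJ} and conjugating by P, we get:

e^{tB} =
  [t^2*exp(3*t)/2 + t*exp(3*t) + exp(3*t), t^2*exp(3*t)/2, t*exp(3*t)]
  [-t^2*exp(3*t)/2 - t*exp(3*t), -t^2*exp(3*t)/2 + exp(3*t), -t*exp(3*t)]
  [-t^2*exp(3*t)/2, -t^2*exp(3*t)/2 + t*exp(3*t), -t*exp(3*t) + exp(3*t)]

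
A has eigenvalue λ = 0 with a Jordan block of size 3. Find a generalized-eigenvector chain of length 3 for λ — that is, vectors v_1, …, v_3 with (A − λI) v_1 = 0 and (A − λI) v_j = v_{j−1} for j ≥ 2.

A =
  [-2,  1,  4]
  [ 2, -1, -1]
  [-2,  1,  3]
A Jordan chain for λ = 0 of length 3:
v_1 = (-2, -4, 0)ᵀ
v_2 = (-2, 2, -2)ᵀ
v_3 = (1, 0, 0)ᵀ

Let N = A − (0)·I. We want v_3 with N^3 v_3 = 0 but N^2 v_3 ≠ 0; then v_{j-1} := N · v_j for j = 3, …, 2.

Pick v_3 = (1, 0, 0)ᵀ.
Then v_2 = N · v_3 = (-2, 2, -2)ᵀ.
Then v_1 = N · v_2 = (-2, -4, 0)ᵀ.

Sanity check: (A − (0)·I) v_1 = (0, 0, 0)ᵀ = 0. ✓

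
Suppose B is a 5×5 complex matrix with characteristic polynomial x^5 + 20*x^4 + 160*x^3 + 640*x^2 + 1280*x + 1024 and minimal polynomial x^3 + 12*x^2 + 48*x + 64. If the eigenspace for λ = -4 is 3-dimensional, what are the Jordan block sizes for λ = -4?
Block sizes for λ = -4: [3, 1, 1]

Step 1 — from the characteristic polynomial, algebraic multiplicity of λ = -4 is 5. From dim ker(B − (-4)·I) = 3, there are exactly 3 Jordan blocks for λ = -4.
Step 2 — from the minimal polynomial, the factor (x + 4)^3 tells us the largest block for λ = -4 has size 3.
Step 3 — with total size 5, 3 blocks, and largest block 3, the block sizes (in nonincreasing order) are [3, 1, 1].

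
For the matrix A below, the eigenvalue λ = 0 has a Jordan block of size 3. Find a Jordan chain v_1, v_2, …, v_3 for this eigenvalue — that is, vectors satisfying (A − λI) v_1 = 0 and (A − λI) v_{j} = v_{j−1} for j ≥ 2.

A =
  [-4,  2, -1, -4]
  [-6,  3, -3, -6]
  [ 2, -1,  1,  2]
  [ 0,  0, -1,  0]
A Jordan chain for λ = 0 of length 3:
v_1 = (2, 0, 0, -2)ᵀ
v_2 = (-4, -6, 2, 0)ᵀ
v_3 = (1, 0, 0, 0)ᵀ

Let N = A − (0)·I. We want v_3 with N^3 v_3 = 0 but N^2 v_3 ≠ 0; then v_{j-1} := N · v_j for j = 3, …, 2.

Pick v_3 = (1, 0, 0, 0)ᵀ.
Then v_2 = N · v_3 = (-4, -6, 2, 0)ᵀ.
Then v_1 = N · v_2 = (2, 0, 0, -2)ᵀ.

Sanity check: (A − (0)·I) v_1 = (0, 0, 0, 0)ᵀ = 0. ✓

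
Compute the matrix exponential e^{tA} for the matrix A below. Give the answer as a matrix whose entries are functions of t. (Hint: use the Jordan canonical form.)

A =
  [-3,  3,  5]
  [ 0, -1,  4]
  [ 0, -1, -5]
e^{tA} =
  [exp(-3*t), t^2*exp(-3*t)/2 + 3*t*exp(-3*t), t^2*exp(-3*t) + 5*t*exp(-3*t)]
  [0, 2*t*exp(-3*t) + exp(-3*t), 4*t*exp(-3*t)]
  [0, -t*exp(-3*t), -2*t*exp(-3*t) + exp(-3*t)]

Strategy: write A = P · J · P⁻¹ where J is a Jordan canonical form, so e^{tA} = P · e^{tJ} · P⁻¹, and e^{tJ} can be computed block-by-block.

A has Jordan form
J =
  [-3,  1,  0]
  [ 0, -3,  1]
  [ 0,  0, -3]
(up to reordering of blocks).

Per-block formulas:
  For a 3×3 Jordan block J_3(-3): exp(t · J_3(-3)) = e^(-3t)·(I + t·N + (t^2/2)·N^2), where N is the 3×3 nilpotent shift.

After assembling e^{tJ} and conjugating by P, we get:

e^{tA} =
  [exp(-3*t), t^2*exp(-3*t)/2 + 3*t*exp(-3*t), t^2*exp(-3*t) + 5*t*exp(-3*t)]
  [0, 2*t*exp(-3*t) + exp(-3*t), 4*t*exp(-3*t)]
  [0, -t*exp(-3*t), -2*t*exp(-3*t) + exp(-3*t)]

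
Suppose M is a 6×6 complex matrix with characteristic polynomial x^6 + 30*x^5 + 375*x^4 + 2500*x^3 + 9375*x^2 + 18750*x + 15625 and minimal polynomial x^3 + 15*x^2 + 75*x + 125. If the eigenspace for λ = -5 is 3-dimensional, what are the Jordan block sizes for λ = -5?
Block sizes for λ = -5: [3, 2, 1]

Step 1 — from the characteristic polynomial, algebraic multiplicity of λ = -5 is 6. From dim ker(M − (-5)·I) = 3, there are exactly 3 Jordan blocks for λ = -5.
Step 2 — from the minimal polynomial, the factor (x + 5)^3 tells us the largest block for λ = -5 has size 3.
Step 3 — with total size 6, 3 blocks, and largest block 3, the block sizes (in nonincreasing order) are [3, 2, 1].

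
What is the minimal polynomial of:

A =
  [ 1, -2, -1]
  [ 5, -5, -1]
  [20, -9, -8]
x^3 + 12*x^2 + 48*x + 64

The characteristic polynomial is χ_A(x) = (x + 4)^3, so the eigenvalues are known. The minimal polynomial is
  m_A(x) = Π_λ (x − λ)^{k_λ}
where k_λ is the size of the *largest* Jordan block for λ (equivalently, the smallest k with (A − λI)^k v = 0 for every generalised eigenvector v of λ).

  λ = -4: largest Jordan block has size 3, contributing (x + 4)^3

So m_A(x) = (x + 4)^3 = x^3 + 12*x^2 + 48*x + 64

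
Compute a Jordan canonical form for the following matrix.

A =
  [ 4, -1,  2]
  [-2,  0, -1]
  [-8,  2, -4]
J_3(0)

The characteristic polynomial is
  det(x·I − A) = x^3

Eigenvalues and multiplicities (the geometric multiplicity of λ is n − rank(A − λI), which equals the number of Jordan blocks for λ):
  λ = 0: algebraic multiplicity = 3, geometric multiplicity = 1

Determining the block sizes for each eigenvalue:
  λ = 0: one block (gm = 1), so the single block has size am = 3 → block sizes [3]

Assembling the blocks gives a Jordan form
J =
  [0, 1, 0]
  [0, 0, 1]
  [0, 0, 0]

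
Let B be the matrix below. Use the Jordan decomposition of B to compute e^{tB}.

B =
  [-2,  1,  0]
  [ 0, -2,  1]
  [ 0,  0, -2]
e^{tB} =
  [exp(-2*t), t*exp(-2*t), t^2*exp(-2*t)/2]
  [0, exp(-2*t), t*exp(-2*t)]
  [0, 0, exp(-2*t)]

Strategy: write B = P · J · P⁻¹ where J is a Jordan canonical form, so e^{tB} = P · e^{tJ} · P⁻¹, and e^{tJ} can be computed block-by-block.

B has Jordan form
J =
  [-2,  1,  0]
  [ 0, -2,  1]
  [ 0,  0, -2]
(up to reordering of blocks).

Per-block formulas:
  For a 3×3 Jordan block J_3(-2): exp(t · J_3(-2)) = e^(-2t)·(I + t·N + (t^2/2)·N^2), where N is the 3×3 nilpotent shift.

After assembling e^{tJ} and conjugating by P, we get:

e^{tB} =
  [exp(-2*t), t*exp(-2*t), t^2*exp(-2*t)/2]
  [0, exp(-2*t), t*exp(-2*t)]
  [0, 0, exp(-2*t)]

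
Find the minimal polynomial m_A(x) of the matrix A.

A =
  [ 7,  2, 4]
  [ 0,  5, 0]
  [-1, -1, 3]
x^2 - 10*x + 25

The characteristic polynomial is χ_A(x) = (x - 5)^3, so the eigenvalues are known. The minimal polynomial is
  m_A(x) = Π_λ (x − λ)^{k_λ}
where k_λ is the size of the *largest* Jordan block for λ (equivalently, the smallest k with (A − λI)^k v = 0 for every generalised eigenvector v of λ).

  λ = 5: largest Jordan block has size 2, contributing (x − 5)^2

So m_A(x) = (x - 5)^2 = x^2 - 10*x + 25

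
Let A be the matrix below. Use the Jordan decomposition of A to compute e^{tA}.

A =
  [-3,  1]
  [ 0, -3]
e^{tA} =
  [exp(-3*t), t*exp(-3*t)]
  [0, exp(-3*t)]

Strategy: write A = P · J · P⁻¹ where J is a Jordan canonical form, so e^{tA} = P · e^{tJ} · P⁻¹, and e^{tJ} can be computed block-by-block.

A has Jordan form
J =
  [-3,  1]
  [ 0, -3]
(up to reordering of blocks).

Per-block formulas:
  For a 2×2 Jordan block J_2(-3): exp(t · J_2(-3)) = e^(-3t)·(I + t·N), where N is the 2×2 nilpotent shift.

After assembling e^{tJ} and conjugating by P, we get:

e^{tA} =
  [exp(-3*t), t*exp(-3*t)]
  [0, exp(-3*t)]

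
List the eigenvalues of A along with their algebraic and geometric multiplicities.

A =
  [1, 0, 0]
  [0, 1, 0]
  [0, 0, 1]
λ = 1: alg = 3, geom = 3

Step 1 — factor the characteristic polynomial to read off the algebraic multiplicities:
  χ_A(x) = (x - 1)^3

Step 2 — compute geometric multiplicities via the rank-nullity identity g(λ) = n − rank(A − λI):
  rank(A − (1)·I) = 0, so dim ker(A − (1)·I) = n − 0 = 3

Summary:
  λ = 1: algebraic multiplicity = 3, geometric multiplicity = 3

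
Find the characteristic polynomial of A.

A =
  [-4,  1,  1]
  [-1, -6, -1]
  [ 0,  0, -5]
x^3 + 15*x^2 + 75*x + 125

Expanding det(x·I − A) (e.g. by cofactor expansion or by noting that A is similar to its Jordan form J, which has the same characteristic polynomial as A) gives
  χ_A(x) = x^3 + 15*x^2 + 75*x + 125
which factors as (x + 5)^3. The eigenvalues (with algebraic multiplicities) are λ = -5 with multiplicity 3.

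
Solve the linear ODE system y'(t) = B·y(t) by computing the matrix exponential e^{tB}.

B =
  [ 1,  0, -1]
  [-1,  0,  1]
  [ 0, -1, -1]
e^{tB} =
  [t^2/2 + t + 1, t^2/2, -t]
  [-t^2/2 - t, 1 - t^2/2, t]
  [t^2/2, t^2/2 - t, 1 - t]

Strategy: write B = P · J · P⁻¹ where J is a Jordan canonical form, so e^{tB} = P · e^{tJ} · P⁻¹, and e^{tJ} can be computed block-by-block.

B has Jordan form
J =
  [0, 1, 0]
  [0, 0, 1]
  [0, 0, 0]
(up to reordering of blocks).

Per-block formulas:
  For a 3×3 Jordan block J_3(0): exp(t · J_3(0)) = e^(0t)·(I + t·N + (t^2/2)·N^2), where N is the 3×3 nilpotent shift.

After assembling e^{tJ} and conjugating by P, we get:

e^{tB} =
  [t^2/2 + t + 1, t^2/2, -t]
  [-t^2/2 - t, 1 - t^2/2, t]
  [t^2/2, t^2/2 - t, 1 - t]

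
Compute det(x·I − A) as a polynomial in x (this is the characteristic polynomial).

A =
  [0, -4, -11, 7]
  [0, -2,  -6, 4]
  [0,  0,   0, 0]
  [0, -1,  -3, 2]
x^4

Expanding det(x·I − A) (e.g. by cofactor expansion or by noting that A is similar to its Jordan form J, which has the same characteristic polynomial as A) gives
  χ_A(x) = x^4
which factors as x^4. The eigenvalues (with algebraic multiplicities) are λ = 0 with multiplicity 4.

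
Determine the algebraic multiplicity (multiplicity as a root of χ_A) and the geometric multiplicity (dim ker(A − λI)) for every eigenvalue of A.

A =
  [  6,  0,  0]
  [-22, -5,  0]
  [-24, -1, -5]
λ = -5: alg = 2, geom = 1; λ = 6: alg = 1, geom = 1

Step 1 — factor the characteristic polynomial to read off the algebraic multiplicities:
  χ_A(x) = (x - 6)*(x + 5)^2

Step 2 — compute geometric multiplicities via the rank-nullity identity g(λ) = n − rank(A − λI):
  rank(A − (-5)·I) = 2, so dim ker(A − (-5)·I) = n − 2 = 1
  rank(A − (6)·I) = 2, so dim ker(A − (6)·I) = n − 2 = 1

Summary:
  λ = -5: algebraic multiplicity = 2, geometric multiplicity = 1
  λ = 6: algebraic multiplicity = 1, geometric multiplicity = 1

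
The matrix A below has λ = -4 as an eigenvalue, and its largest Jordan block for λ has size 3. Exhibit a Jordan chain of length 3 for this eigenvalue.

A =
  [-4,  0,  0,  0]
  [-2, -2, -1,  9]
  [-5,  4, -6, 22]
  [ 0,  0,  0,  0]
A Jordan chain for λ = -4 of length 3:
v_1 = (0, 1, 2, 0)ᵀ
v_2 = (0, -2, -5, 0)ᵀ
v_3 = (1, 0, 0, 0)ᵀ

Let N = A − (-4)·I. We want v_3 with N^3 v_3 = 0 but N^2 v_3 ≠ 0; then v_{j-1} := N · v_j for j = 3, …, 2.

Pick v_3 = (1, 0, 0, 0)ᵀ.
Then v_2 = N · v_3 = (0, -2, -5, 0)ᵀ.
Then v_1 = N · v_2 = (0, 1, 2, 0)ᵀ.

Sanity check: (A − (-4)·I) v_1 = (0, 0, 0, 0)ᵀ = 0. ✓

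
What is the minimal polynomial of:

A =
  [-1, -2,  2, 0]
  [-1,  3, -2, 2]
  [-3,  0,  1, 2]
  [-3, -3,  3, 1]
x^2 - 2*x + 1

The characteristic polynomial is χ_A(x) = (x - 1)^4, so the eigenvalues are known. The minimal polynomial is
  m_A(x) = Π_λ (x − λ)^{k_λ}
where k_λ is the size of the *largest* Jordan block for λ (equivalently, the smallest k with (A − λI)^k v = 0 for every generalised eigenvector v of λ).

  λ = 1: largest Jordan block has size 2, contributing (x − 1)^2

So m_A(x) = (x - 1)^2 = x^2 - 2*x + 1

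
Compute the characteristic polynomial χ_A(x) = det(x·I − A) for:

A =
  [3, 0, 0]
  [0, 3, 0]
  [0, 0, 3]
x^3 - 9*x^2 + 27*x - 27

Expanding det(x·I − A) (e.g. by cofactor expansion or by noting that A is similar to its Jordan form J, which has the same characteristic polynomial as A) gives
  χ_A(x) = x^3 - 9*x^2 + 27*x - 27
which factors as (x - 3)^3. The eigenvalues (with algebraic multiplicities) are λ = 3 with multiplicity 3.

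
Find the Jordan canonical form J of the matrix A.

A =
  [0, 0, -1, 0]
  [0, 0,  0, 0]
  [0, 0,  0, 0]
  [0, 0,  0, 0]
J_2(0) ⊕ J_1(0) ⊕ J_1(0)

The characteristic polynomial is
  det(x·I − A) = x^4

Eigenvalues and multiplicities (the geometric multiplicity of λ is n − rank(A − λI), which equals the number of Jordan blocks for λ):
  λ = 0: algebraic multiplicity = 4, geometric multiplicity = 3

Determining the block sizes for each eigenvalue:
  λ = 0: 3 blocks summing to 4 forces exactly one block of size 2 and the rest size 1 → block sizes [2, 1, 1]

Assembling the blocks gives a Jordan form
J =
  [0, 1, 0, 0]
  [0, 0, 0, 0]
  [0, 0, 0, 0]
  [0, 0, 0, 0]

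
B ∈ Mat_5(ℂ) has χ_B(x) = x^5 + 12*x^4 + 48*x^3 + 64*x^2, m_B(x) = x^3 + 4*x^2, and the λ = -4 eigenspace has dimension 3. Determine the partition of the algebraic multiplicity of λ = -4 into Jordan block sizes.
Block sizes for λ = -4: [1, 1, 1]

Step 1 — from the characteristic polynomial, algebraic multiplicity of λ = -4 is 3. From dim ker(B − (-4)·I) = 3, there are exactly 3 Jordan blocks for λ = -4.
Step 2 — from the minimal polynomial, the factor (x + 4) tells us the largest block for λ = -4 has size 1.
Step 3 — with total size 3, 3 blocks, and largest block 1, the block sizes (in nonincreasing order) are [1, 1, 1].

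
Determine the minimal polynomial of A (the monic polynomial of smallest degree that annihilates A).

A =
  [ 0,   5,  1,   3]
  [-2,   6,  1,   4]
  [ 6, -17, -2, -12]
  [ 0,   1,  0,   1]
x^4 - 5*x^3 + 9*x^2 - 7*x + 2

The characteristic polynomial is χ_A(x) = (x - 2)*(x - 1)^3, so the eigenvalues are known. The minimal polynomial is
  m_A(x) = Π_λ (x − λ)^{k_λ}
where k_λ is the size of the *largest* Jordan block for λ (equivalently, the smallest k with (A − λI)^k v = 0 for every generalised eigenvector v of λ).

  λ = 1: largest Jordan block has size 3, contributing (x − 1)^3
  λ = 2: largest Jordan block has size 1, contributing (x − 2)

So m_A(x) = (x - 2)*(x - 1)^3 = x^4 - 5*x^3 + 9*x^2 - 7*x + 2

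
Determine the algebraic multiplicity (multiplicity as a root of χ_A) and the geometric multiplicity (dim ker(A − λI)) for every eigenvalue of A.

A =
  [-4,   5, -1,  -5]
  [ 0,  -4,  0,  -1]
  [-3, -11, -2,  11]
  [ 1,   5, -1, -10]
λ = -5: alg = 4, geom = 2

Step 1 — factor the characteristic polynomial to read off the algebraic multiplicities:
  χ_A(x) = (x + 5)^4

Step 2 — compute geometric multiplicities via the rank-nullity identity g(λ) = n − rank(A − λI):
  rank(A − (-5)·I) = 2, so dim ker(A − (-5)·I) = n − 2 = 2

Summary:
  λ = -5: algebraic multiplicity = 4, geometric multiplicity = 2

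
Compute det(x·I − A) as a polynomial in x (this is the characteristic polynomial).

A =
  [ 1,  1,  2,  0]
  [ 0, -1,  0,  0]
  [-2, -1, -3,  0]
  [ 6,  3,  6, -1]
x^4 + 4*x^3 + 6*x^2 + 4*x + 1

Expanding det(x·I − A) (e.g. by cofactor expansion or by noting that A is similar to its Jordan form J, which has the same characteristic polynomial as A) gives
  χ_A(x) = x^4 + 4*x^3 + 6*x^2 + 4*x + 1
which factors as (x + 1)^4. The eigenvalues (with algebraic multiplicities) are λ = -1 with multiplicity 4.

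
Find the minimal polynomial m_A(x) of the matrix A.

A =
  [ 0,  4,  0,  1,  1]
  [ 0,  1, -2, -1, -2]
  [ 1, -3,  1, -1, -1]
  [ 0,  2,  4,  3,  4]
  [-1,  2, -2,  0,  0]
x^3 - 3*x^2 + 3*x - 1

The characteristic polynomial is χ_A(x) = (x - 1)^5, so the eigenvalues are known. The minimal polynomial is
  m_A(x) = Π_λ (x − λ)^{k_λ}
where k_λ is the size of the *largest* Jordan block for λ (equivalently, the smallest k with (A − λI)^k v = 0 for every generalised eigenvector v of λ).

  λ = 1: largest Jordan block has size 3, contributing (x − 1)^3

So m_A(x) = (x - 1)^3 = x^3 - 3*x^2 + 3*x - 1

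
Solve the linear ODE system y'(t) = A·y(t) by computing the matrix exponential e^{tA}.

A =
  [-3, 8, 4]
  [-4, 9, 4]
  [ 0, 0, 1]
e^{tA} =
  [-exp(5*t) + 2*exp(t), 2*exp(5*t) - 2*exp(t), exp(5*t) - exp(t)]
  [-exp(5*t) + exp(t), 2*exp(5*t) - exp(t), exp(5*t) - exp(t)]
  [0, 0, exp(t)]

Strategy: write A = P · J · P⁻¹ where J is a Jordan canonical form, so e^{tA} = P · e^{tJ} · P⁻¹, and e^{tJ} can be computed block-by-block.

A has Jordan form
J =
  [1, 0, 0]
  [0, 1, 0]
  [0, 0, 5]
(up to reordering of blocks).

Per-block formulas:
  For a 1×1 block at λ = 1: exp(t · [1]) = [e^(1t)].
  For a 1×1 block at λ = 5: exp(t · [5]) = [e^(5t)].

After assembling e^{tJ} and conjugating by P, we get:

e^{tA} =
  [-exp(5*t) + 2*exp(t), 2*exp(5*t) - 2*exp(t), exp(5*t) - exp(t)]
  [-exp(5*t) + exp(t), 2*exp(5*t) - exp(t), exp(5*t) - exp(t)]
  [0, 0, exp(t)]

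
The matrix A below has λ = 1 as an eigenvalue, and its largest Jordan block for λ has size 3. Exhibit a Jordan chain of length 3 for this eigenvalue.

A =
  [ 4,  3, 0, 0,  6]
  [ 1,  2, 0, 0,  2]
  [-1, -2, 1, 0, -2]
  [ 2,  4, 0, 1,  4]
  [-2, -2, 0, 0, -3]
A Jordan chain for λ = 1 of length 3:
v_1 = (0, 0, -1, 2, 0)ᵀ
v_2 = (3, 1, -1, 2, -2)ᵀ
v_3 = (1, 0, 0, 0, 0)ᵀ

Let N = A − (1)·I. We want v_3 with N^3 v_3 = 0 but N^2 v_3 ≠ 0; then v_{j-1} := N · v_j for j = 3, …, 2.

Pick v_3 = (1, 0, 0, 0, 0)ᵀ.
Then v_2 = N · v_3 = (3, 1, -1, 2, -2)ᵀ.
Then v_1 = N · v_2 = (0, 0, -1, 2, 0)ᵀ.

Sanity check: (A − (1)·I) v_1 = (0, 0, 0, 0, 0)ᵀ = 0. ✓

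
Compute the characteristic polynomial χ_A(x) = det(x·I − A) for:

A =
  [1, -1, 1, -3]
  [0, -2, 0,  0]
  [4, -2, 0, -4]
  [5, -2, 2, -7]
x^4 + 8*x^3 + 24*x^2 + 32*x + 16

Expanding det(x·I − A) (e.g. by cofactor expansion or by noting that A is similar to its Jordan form J, which has the same characteristic polynomial as A) gives
  χ_A(x) = x^4 + 8*x^3 + 24*x^2 + 32*x + 16
which factors as (x + 2)^4. The eigenvalues (with algebraic multiplicities) are λ = -2 with multiplicity 4.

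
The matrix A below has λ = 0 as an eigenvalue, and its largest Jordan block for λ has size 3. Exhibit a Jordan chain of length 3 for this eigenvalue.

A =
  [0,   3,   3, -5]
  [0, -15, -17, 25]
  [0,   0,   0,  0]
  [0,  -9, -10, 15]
A Jordan chain for λ = 0 of length 3:
v_1 = (-1, 5, 0, 3)ᵀ
v_2 = (3, -17, 0, -10)ᵀ
v_3 = (0, 0, 1, 0)ᵀ

Let N = A − (0)·I. We want v_3 with N^3 v_3 = 0 but N^2 v_3 ≠ 0; then v_{j-1} := N · v_j for j = 3, …, 2.

Pick v_3 = (0, 0, 1, 0)ᵀ.
Then v_2 = N · v_3 = (3, -17, 0, -10)ᵀ.
Then v_1 = N · v_2 = (-1, 5, 0, 3)ᵀ.

Sanity check: (A − (0)·I) v_1 = (0, 0, 0, 0)ᵀ = 0. ✓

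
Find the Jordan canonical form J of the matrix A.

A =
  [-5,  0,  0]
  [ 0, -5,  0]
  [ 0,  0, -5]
J_1(-5) ⊕ J_1(-5) ⊕ J_1(-5)

The characteristic polynomial is
  det(x·I − A) = x^3 + 15*x^2 + 75*x + 125 = (x + 5)^3

Eigenvalues and multiplicities (the geometric multiplicity of λ is n − rank(A − λI), which equals the number of Jordan blocks for λ):
  λ = -5: algebraic multiplicity = 3, geometric multiplicity = 3

Determining the block sizes for each eigenvalue:
  λ = -5: gm = am = 3, so every block has size 1 → block sizes [1, 1, 1]

Assembling the blocks gives a Jordan form
J =
  [-5,  0,  0]
  [ 0, -5,  0]
  [ 0,  0, -5]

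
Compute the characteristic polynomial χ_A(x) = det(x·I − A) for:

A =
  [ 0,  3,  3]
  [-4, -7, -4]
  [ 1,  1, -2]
x^3 + 9*x^2 + 27*x + 27

Expanding det(x·I − A) (e.g. by cofactor expansion or by noting that A is similar to its Jordan form J, which has the same characteristic polynomial as A) gives
  χ_A(x) = x^3 + 9*x^2 + 27*x + 27
which factors as (x + 3)^3. The eigenvalues (with algebraic multiplicities) are λ = -3 with multiplicity 3.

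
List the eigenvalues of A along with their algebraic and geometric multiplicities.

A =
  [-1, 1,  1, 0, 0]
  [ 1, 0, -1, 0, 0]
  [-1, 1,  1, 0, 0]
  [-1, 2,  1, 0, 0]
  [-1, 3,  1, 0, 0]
λ = 0: alg = 5, geom = 3

Step 1 — factor the characteristic polynomial to read off the algebraic multiplicities:
  χ_A(x) = x^5

Step 2 — compute geometric multiplicities via the rank-nullity identity g(λ) = n − rank(A − λI):
  rank(A − (0)·I) = 2, so dim ker(A − (0)·I) = n − 2 = 3

Summary:
  λ = 0: algebraic multiplicity = 5, geometric multiplicity = 3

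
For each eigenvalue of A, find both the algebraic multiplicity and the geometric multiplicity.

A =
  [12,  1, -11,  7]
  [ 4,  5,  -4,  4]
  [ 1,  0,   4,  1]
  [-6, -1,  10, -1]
λ = 5: alg = 4, geom = 2

Step 1 — factor the characteristic polynomial to read off the algebraic multiplicities:
  χ_A(x) = (x - 5)^4

Step 2 — compute geometric multiplicities via the rank-nullity identity g(λ) = n − rank(A − λI):
  rank(A − (5)·I) = 2, so dim ker(A − (5)·I) = n − 2 = 2

Summary:
  λ = 5: algebraic multiplicity = 4, geometric multiplicity = 2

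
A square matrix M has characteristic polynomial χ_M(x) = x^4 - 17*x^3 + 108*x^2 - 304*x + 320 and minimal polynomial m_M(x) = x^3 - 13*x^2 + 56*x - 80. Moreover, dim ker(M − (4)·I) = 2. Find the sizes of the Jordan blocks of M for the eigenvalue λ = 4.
Block sizes for λ = 4: [2, 1]

Step 1 — from the characteristic polynomial, algebraic multiplicity of λ = 4 is 3. From dim ker(M − (4)·I) = 2, there are exactly 2 Jordan blocks for λ = 4.
Step 2 — from the minimal polynomial, the factor (x − 4)^2 tells us the largest block for λ = 4 has size 2.
Step 3 — with total size 3, 2 blocks, and largest block 2, the block sizes (in nonincreasing order) are [2, 1].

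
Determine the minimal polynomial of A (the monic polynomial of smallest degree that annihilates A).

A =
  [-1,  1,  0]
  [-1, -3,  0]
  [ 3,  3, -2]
x^2 + 4*x + 4

The characteristic polynomial is χ_A(x) = (x + 2)^3, so the eigenvalues are known. The minimal polynomial is
  m_A(x) = Π_λ (x − λ)^{k_λ}
where k_λ is the size of the *largest* Jordan block for λ (equivalently, the smallest k with (A − λI)^k v = 0 for every generalised eigenvector v of λ).

  λ = -2: largest Jordan block has size 2, contributing (x + 2)^2

So m_A(x) = (x + 2)^2 = x^2 + 4*x + 4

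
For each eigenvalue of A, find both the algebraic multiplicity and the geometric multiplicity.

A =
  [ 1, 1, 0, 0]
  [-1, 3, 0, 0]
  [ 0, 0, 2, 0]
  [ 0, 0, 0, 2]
λ = 2: alg = 4, geom = 3

Step 1 — factor the characteristic polynomial to read off the algebraic multiplicities:
  χ_A(x) = (x - 2)^4

Step 2 — compute geometric multiplicities via the rank-nullity identity g(λ) = n − rank(A − λI):
  rank(A − (2)·I) = 1, so dim ker(A − (2)·I) = n − 1 = 3

Summary:
  λ = 2: algebraic multiplicity = 4, geometric multiplicity = 3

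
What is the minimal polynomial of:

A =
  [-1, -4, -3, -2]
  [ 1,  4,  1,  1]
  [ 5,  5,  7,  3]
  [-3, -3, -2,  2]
x^3 - 9*x^2 + 27*x - 27

The characteristic polynomial is χ_A(x) = (x - 3)^4, so the eigenvalues are known. The minimal polynomial is
  m_A(x) = Π_λ (x − λ)^{k_λ}
where k_λ is the size of the *largest* Jordan block for λ (equivalently, the smallest k with (A − λI)^k v = 0 for every generalised eigenvector v of λ).

  λ = 3: largest Jordan block has size 3, contributing (x − 3)^3

So m_A(x) = (x - 3)^3 = x^3 - 9*x^2 + 27*x - 27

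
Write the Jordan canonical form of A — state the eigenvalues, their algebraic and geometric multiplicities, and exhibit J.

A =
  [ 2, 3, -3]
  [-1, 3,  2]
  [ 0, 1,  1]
J_3(2)

The characteristic polynomial is
  det(x·I − A) = x^3 - 6*x^2 + 12*x - 8 = (x - 2)^3

Eigenvalues and multiplicities (the geometric multiplicity of λ is n − rank(A − λI), which equals the number of Jordan blocks for λ):
  λ = 2: algebraic multiplicity = 3, geometric multiplicity = 1

Determining the block sizes for each eigenvalue:
  λ = 2: one block (gm = 1), so the single block has size am = 3 → block sizes [3]

Assembling the blocks gives a Jordan form
J =
  [2, 1, 0]
  [0, 2, 1]
  [0, 0, 2]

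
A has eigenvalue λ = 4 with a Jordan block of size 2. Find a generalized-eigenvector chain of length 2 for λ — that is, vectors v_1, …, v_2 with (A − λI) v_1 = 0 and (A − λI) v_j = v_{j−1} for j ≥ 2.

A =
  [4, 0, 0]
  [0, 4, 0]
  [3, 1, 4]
A Jordan chain for λ = 4 of length 2:
v_1 = (0, 0, 3)ᵀ
v_2 = (1, 0, 0)ᵀ

Let N = A − (4)·I. We want v_2 with N^2 v_2 = 0 but N^1 v_2 ≠ 0; then v_{j-1} := N · v_j for j = 2, …, 2.

Pick v_2 = (1, 0, 0)ᵀ.
Then v_1 = N · v_2 = (0, 0, 3)ᵀ.

Sanity check: (A − (4)·I) v_1 = (0, 0, 0)ᵀ = 0. ✓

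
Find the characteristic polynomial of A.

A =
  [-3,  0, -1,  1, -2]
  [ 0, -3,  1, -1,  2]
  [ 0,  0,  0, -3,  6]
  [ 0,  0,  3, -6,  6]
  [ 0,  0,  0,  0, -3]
x^5 + 15*x^4 + 90*x^3 + 270*x^2 + 405*x + 243

Expanding det(x·I − A) (e.g. by cofactor expansion or by noting that A is similar to its Jordan form J, which has the same characteristic polynomial as A) gives
  χ_A(x) = x^5 + 15*x^4 + 90*x^3 + 270*x^2 + 405*x + 243
which factors as (x + 3)^5. The eigenvalues (with algebraic multiplicities) are λ = -3 with multiplicity 5.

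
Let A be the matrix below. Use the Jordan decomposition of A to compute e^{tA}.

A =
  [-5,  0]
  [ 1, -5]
e^{tA} =
  [exp(-5*t), 0]
  [t*exp(-5*t), exp(-5*t)]

Strategy: write A = P · J · P⁻¹ where J is a Jordan canonical form, so e^{tA} = P · e^{tJ} · P⁻¹, and e^{tJ} can be computed block-by-block.

A has Jordan form
J =
  [-5,  1]
  [ 0, -5]
(up to reordering of blocks).

Per-block formulas:
  For a 2×2 Jordan block J_2(-5): exp(t · J_2(-5)) = e^(-5t)·(I + t·N), where N is the 2×2 nilpotent shift.

After assembling e^{tJ} and conjugating by P, we get:

e^{tA} =
  [exp(-5*t), 0]
  [t*exp(-5*t), exp(-5*t)]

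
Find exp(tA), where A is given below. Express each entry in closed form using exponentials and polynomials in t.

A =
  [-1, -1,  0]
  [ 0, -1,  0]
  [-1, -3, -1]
e^{tA} =
  [exp(-t), -t*exp(-t), 0]
  [0, exp(-t), 0]
  [-t*exp(-t), t^2*exp(-t)/2 - 3*t*exp(-t), exp(-t)]

Strategy: write A = P · J · P⁻¹ where J is a Jordan canonical form, so e^{tA} = P · e^{tJ} · P⁻¹, and e^{tJ} can be computed block-by-block.

A has Jordan form
J =
  [-1,  1,  0]
  [ 0, -1,  1]
  [ 0,  0, -1]
(up to reordering of blocks).

Per-block formulas:
  For a 3×3 Jordan block J_3(-1): exp(t · J_3(-1)) = e^(-1t)·(I + t·N + (t^2/2)·N^2), where N is the 3×3 nilpotent shift.

After assembling e^{tJ} and conjugating by P, we get:

e^{tA} =
  [exp(-t), -t*exp(-t), 0]
  [0, exp(-t), 0]
  [-t*exp(-t), t^2*exp(-t)/2 - 3*t*exp(-t), exp(-t)]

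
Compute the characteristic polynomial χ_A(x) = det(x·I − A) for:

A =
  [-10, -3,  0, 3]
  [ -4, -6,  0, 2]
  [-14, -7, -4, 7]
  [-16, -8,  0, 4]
x^4 + 16*x^3 + 96*x^2 + 256*x + 256

Expanding det(x·I − A) (e.g. by cofactor expansion or by noting that A is similar to its Jordan form J, which has the same characteristic polynomial as A) gives
  χ_A(x) = x^4 + 16*x^3 + 96*x^2 + 256*x + 256
which factors as (x + 4)^4. The eigenvalues (with algebraic multiplicities) are λ = -4 with multiplicity 4.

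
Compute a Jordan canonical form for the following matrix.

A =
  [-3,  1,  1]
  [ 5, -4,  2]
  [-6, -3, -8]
J_3(-5)

The characteristic polynomial is
  det(x·I − A) = x^3 + 15*x^2 + 75*x + 125 = (x + 5)^3

Eigenvalues and multiplicities (the geometric multiplicity of λ is n − rank(A − λI), which equals the number of Jordan blocks for λ):
  λ = -5: algebraic multiplicity = 3, geometric multiplicity = 1

Determining the block sizes for each eigenvalue:
  λ = -5: one block (gm = 1), so the single block has size am = 3 → block sizes [3]

Assembling the blocks gives a Jordan form
J =
  [-5,  1,  0]
  [ 0, -5,  1]
  [ 0,  0, -5]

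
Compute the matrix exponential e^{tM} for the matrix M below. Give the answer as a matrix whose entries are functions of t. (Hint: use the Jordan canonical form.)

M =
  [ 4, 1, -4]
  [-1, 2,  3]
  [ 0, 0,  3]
e^{tM} =
  [t*exp(3*t) + exp(3*t), t*exp(3*t), -t^2*exp(3*t)/2 - 4*t*exp(3*t)]
  [-t*exp(3*t), -t*exp(3*t) + exp(3*t), t^2*exp(3*t)/2 + 3*t*exp(3*t)]
  [0, 0, exp(3*t)]

Strategy: write M = P · J · P⁻¹ where J is a Jordan canonical form, so e^{tM} = P · e^{tJ} · P⁻¹, and e^{tJ} can be computed block-by-block.

M has Jordan form
J =
  [3, 1, 0]
  [0, 3, 1]
  [0, 0, 3]
(up to reordering of blocks).

Per-block formulas:
  For a 3×3 Jordan block J_3(3): exp(t · J_3(3)) = e^(3t)·(I + t·N + (t^2/2)·N^2), where N is the 3×3 nilpotent shift.

After assembling e^{tJ} and conjugating by P, we get:

e^{tM} =
  [t*exp(3*t) + exp(3*t), t*exp(3*t), -t^2*exp(3*t)/2 - 4*t*exp(3*t)]
  [-t*exp(3*t), -t*exp(3*t) + exp(3*t), t^2*exp(3*t)/2 + 3*t*exp(3*t)]
  [0, 0, exp(3*t)]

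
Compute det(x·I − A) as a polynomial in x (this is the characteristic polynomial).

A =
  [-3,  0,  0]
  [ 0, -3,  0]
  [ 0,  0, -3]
x^3 + 9*x^2 + 27*x + 27

Expanding det(x·I − A) (e.g. by cofactor expansion or by noting that A is similar to its Jordan form J, which has the same characteristic polynomial as A) gives
  χ_A(x) = x^3 + 9*x^2 + 27*x + 27
which factors as (x + 3)^3. The eigenvalues (with algebraic multiplicities) are λ = -3 with multiplicity 3.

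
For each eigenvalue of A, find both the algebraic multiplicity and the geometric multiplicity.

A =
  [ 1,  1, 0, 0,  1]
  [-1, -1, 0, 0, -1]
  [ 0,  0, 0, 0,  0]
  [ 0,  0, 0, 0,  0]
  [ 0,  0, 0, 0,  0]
λ = 0: alg = 5, geom = 4

Step 1 — factor the characteristic polynomial to read off the algebraic multiplicities:
  χ_A(x) = x^5

Step 2 — compute geometric multiplicities via the rank-nullity identity g(λ) = n − rank(A − λI):
  rank(A − (0)·I) = 1, so dim ker(A − (0)·I) = n − 1 = 4

Summary:
  λ = 0: algebraic multiplicity = 5, geometric multiplicity = 4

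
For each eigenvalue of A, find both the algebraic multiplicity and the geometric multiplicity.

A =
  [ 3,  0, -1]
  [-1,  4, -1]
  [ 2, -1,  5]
λ = 4: alg = 3, geom = 1

Step 1 — factor the characteristic polynomial to read off the algebraic multiplicities:
  χ_A(x) = (x - 4)^3

Step 2 — compute geometric multiplicities via the rank-nullity identity g(λ) = n − rank(A − λI):
  rank(A − (4)·I) = 2, so dim ker(A − (4)·I) = n − 2 = 1

Summary:
  λ = 4: algebraic multiplicity = 3, geometric multiplicity = 1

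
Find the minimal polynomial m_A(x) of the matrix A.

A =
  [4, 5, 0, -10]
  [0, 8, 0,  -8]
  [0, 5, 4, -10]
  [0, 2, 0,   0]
x^2 - 8*x + 16

The characteristic polynomial is χ_A(x) = (x - 4)^4, so the eigenvalues are known. The minimal polynomial is
  m_A(x) = Π_λ (x − λ)^{k_λ}
where k_λ is the size of the *largest* Jordan block for λ (equivalently, the smallest k with (A − λI)^k v = 0 for every generalised eigenvector v of λ).

  λ = 4: largest Jordan block has size 2, contributing (x − 4)^2

So m_A(x) = (x - 4)^2 = x^2 - 8*x + 16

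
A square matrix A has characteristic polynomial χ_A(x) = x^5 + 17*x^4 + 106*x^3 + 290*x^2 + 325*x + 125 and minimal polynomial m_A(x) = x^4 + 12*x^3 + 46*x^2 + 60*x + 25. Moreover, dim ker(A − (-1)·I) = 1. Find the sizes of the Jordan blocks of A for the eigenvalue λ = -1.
Block sizes for λ = -1: [2]

Step 1 — from the characteristic polynomial, algebraic multiplicity of λ = -1 is 2. From dim ker(A − (-1)·I) = 1, there are exactly 1 Jordan blocks for λ = -1.
Step 2 — from the minimal polynomial, the factor (x + 1)^2 tells us the largest block for λ = -1 has size 2.
Step 3 — with total size 2, 1 blocks, and largest block 2, the block sizes (in nonincreasing order) are [2].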